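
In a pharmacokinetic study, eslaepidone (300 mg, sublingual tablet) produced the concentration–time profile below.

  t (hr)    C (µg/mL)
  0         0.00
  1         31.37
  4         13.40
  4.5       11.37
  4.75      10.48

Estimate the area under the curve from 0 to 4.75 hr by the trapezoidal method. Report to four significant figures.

Trapezoidal AUC_0→4.75:
  [0→1]: (0.00+31.37)/2 × 1 = 15.685
  [1→4]: (31.37+13.40)/2 × 3 = 67.155
  [4→4.5]: (13.40+11.37)/2 × 0.5 = 6.1925
  [4.5→4.75]: (11.37+10.48)/2 × 0.25 = 2.73125
  Sum = 91.76375 µg/mL·hr

AUC = 91.76 µg/mL·hr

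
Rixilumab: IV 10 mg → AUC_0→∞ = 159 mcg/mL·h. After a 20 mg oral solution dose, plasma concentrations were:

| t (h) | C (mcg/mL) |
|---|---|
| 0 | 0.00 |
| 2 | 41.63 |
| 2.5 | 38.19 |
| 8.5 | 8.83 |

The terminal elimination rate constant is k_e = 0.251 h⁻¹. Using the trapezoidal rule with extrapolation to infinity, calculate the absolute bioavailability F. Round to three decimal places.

Trapezoidal AUC_0→8.5 (oral solution):
  [0→2]: (0.00+41.63)/2 × 2 = 41.63
  [2→2.5]: (41.63+38.19)/2 × 0.5 = 19.955
  [2.5→8.5]: (38.19+8.83)/2 × 6 = 141.06
  Sum = 202.645 mcg/mL·h
Tail: C_last/k_e = 8.83/0.251 = 35.179
AUC_0→∞ (oral solution) = 202.645 + 35.179 = 237.824 mcg/mL·h
F = (AUC_ev/D_ev)/(AUC_iv/D_iv) = (237.824/20)/(159/10) = 11.8912/15.9 = 0.7479

F = 0.748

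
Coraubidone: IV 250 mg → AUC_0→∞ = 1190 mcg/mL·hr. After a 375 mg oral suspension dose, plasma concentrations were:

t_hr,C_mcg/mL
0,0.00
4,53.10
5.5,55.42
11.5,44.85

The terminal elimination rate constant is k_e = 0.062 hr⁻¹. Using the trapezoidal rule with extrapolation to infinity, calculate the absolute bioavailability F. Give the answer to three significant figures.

Trapezoidal AUC_0→11.5 (oral suspension):
  [0→4]: (0.00+53.10)/2 × 4 = 106.2
  [4→5.5]: (53.10+55.42)/2 × 1.5 = 81.39
  [5.5→11.5]: (55.42+44.85)/2 × 6 = 300.81
  Sum = 488.4 mcg/mL·hr
Tail: C_last/k_e = 44.85/0.062 = 723.387
AUC_0→∞ (oral suspension) = 488.4 + 723.387 = 1211.787 mcg/mL·hr
F = (AUC_ev/D_ev)/(AUC_iv/D_iv) = (1211.787/375)/(1190/250) = 3.231432/4.76 = 0.6789

F = 0.679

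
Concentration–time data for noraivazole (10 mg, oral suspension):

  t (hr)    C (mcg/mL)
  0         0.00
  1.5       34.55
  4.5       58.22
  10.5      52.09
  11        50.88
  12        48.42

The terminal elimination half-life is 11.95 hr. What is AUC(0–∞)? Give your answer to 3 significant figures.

Trapezoidal AUC_0→12:
  [0→1.5]: (0.00+34.55)/2 × 1.5 = 25.9125
  [1.5→4.5]: (34.55+58.22)/2 × 3 = 139.155
  [4.5→10.5]: (58.22+52.09)/2 × 6 = 330.93
  [10.5→11]: (52.09+50.88)/2 × 0.5 = 25.7425
  [11→12]: (50.88+48.42)/2 × 1 = 49.65
  Sum = 571.39 mcg/mL·hr
k_e = ln2 / t½ = 0.693147 / 11.95 = 0.0580 hr^-1
Extrapolated tail: C_last / k_e = 48.42 / 0.058 = 834.828
AUC_0→∞ = 571.39 + 834.828 = 1406.218 mcg/mL·hr

AUC = 1410 mcg/mL·hr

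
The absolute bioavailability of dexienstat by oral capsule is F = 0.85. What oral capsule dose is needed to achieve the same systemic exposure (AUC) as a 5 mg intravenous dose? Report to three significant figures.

For equal systemic exposure: F × D_ev = D_iv
D_ev = D_iv / F = 5 / 0.85 = 5.88235 mg

D_oral = 5.88 mg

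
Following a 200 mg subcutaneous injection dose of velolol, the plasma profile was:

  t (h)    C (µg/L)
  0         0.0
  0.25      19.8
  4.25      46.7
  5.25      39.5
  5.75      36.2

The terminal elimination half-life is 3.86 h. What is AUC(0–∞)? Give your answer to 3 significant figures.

Trapezoidal AUC_0→5.75:
  [0→0.25]: (0.0+19.8)/2 × 0.25 = 2.475
  [0.25→4.25]: (19.8+46.7)/2 × 4 = 133.0
  [4.25→5.25]: (46.7+39.5)/2 × 1 = 43.1
  [5.25→5.75]: (39.5+36.2)/2 × 0.5 = 18.925
  Sum = 197.5 µg/L·h
k_e = ln2 / t½ = 0.693147 / 3.86 = 0.1796 h^-1
Extrapolated tail: C_last / k_e = 36.2 / 0.1796 = 201.559
AUC_0→∞ = 197.5 + 201.559 = 399.059 µg/L·h

AUC = 399 µg/L·h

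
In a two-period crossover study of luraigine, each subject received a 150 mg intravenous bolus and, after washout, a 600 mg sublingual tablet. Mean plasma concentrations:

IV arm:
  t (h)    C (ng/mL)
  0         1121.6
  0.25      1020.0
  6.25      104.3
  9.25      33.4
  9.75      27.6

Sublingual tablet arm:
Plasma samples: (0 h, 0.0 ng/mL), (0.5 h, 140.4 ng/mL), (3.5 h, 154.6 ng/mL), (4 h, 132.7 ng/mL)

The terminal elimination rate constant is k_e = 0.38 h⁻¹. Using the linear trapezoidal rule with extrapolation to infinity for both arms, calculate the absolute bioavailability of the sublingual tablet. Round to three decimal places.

F = 0.057

Trapezoidal AUC_0→9.75 (IV):
  [0→0.25]: (1121.6+1020.0)/2 × 0.25 = 267.7
  [0.25→6.25]: (1020.0+104.3)/2 × 6 = 3372.9
  [6.25→9.25]: (104.3+33.4)/2 × 3 = 206.55
  [9.25→9.75]: (33.4+27.6)/2 × 0.5 = 15.25
  Sum = 3862.4 ng/mL·h
IV tail: 27.6/0.38 = 72.632; AUC_iv,0→∞ = 3862.4 + 72.632 = 3935.032 ng/mL·h
Trapezoidal AUC_0→4 (sublingual tablet):
  [0→0.5]: (0.0+140.4)/2 × 0.5 = 35.1
  [0.5→3.5]: (140.4+154.6)/2 × 3 = 442.5
  [3.5→4]: (154.6+132.7)/2 × 0.5 = 71.825
  Sum = 549.425 ng/mL·h
sublingual tablet tail: 132.7/0.38 = 349.211; AUC_ev,0→∞ = 549.425 + 349.211 = 898.636 ng/mL·h
F = (AUC_ev/D_ev)/(AUC_iv/D_iv) = (898.636/600)/(3935.032/150) = 1.49773/26.2335 = 0.0571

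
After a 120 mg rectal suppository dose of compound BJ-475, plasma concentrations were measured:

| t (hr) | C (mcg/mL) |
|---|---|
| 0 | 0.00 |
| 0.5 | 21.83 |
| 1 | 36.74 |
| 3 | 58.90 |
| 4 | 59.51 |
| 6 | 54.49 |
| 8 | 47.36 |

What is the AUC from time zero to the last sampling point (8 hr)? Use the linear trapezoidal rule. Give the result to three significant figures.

Trapezoidal AUC_0→8:
  [0→0.5]: (0.00+21.83)/2 × 0.5 = 5.4575
  [0.5→1]: (21.83+36.74)/2 × 0.5 = 14.6425
  [1→3]: (36.74+58.90)/2 × 2 = 95.64
  [3→4]: (58.90+59.51)/2 × 1 = 59.205
  [4→6]: (59.51+54.49)/2 × 2 = 114.0
  [6→8]: (54.49+47.36)/2 × 2 = 101.85
  Sum = 390.795 mcg/mL·hr

AUC = 391 mcg/mL·hr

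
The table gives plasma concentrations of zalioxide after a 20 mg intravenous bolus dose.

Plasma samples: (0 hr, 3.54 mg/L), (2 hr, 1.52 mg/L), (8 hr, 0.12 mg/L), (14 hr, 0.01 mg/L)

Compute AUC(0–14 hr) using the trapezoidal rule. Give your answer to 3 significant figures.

Trapezoidal AUC_0→14:
  [0→2]: (3.54+1.52)/2 × 2 = 5.06
  [2→8]: (1.52+0.12)/2 × 6 = 4.92
  [8→14]: (0.12+0.01)/2 × 6 = 0.39
  Sum = 10.37 mg/L·hr

AUC = 10.4 mg/L·hr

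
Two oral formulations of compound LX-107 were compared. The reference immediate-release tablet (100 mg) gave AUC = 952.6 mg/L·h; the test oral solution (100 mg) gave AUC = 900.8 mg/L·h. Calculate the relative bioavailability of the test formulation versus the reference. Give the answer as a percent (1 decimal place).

F_rel = (AUC_test/D_test) / (AUC_ref/D_ref)
      = (900.8/100) / (952.6/100)
      = 9.008 / 9.526 = 0.9456 = 94.56%

F_rel = 94.6%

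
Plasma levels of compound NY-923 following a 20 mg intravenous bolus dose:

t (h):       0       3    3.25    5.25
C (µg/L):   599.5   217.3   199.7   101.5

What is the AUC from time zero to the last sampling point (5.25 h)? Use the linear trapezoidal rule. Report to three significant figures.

AUC = 1580 µg/L·h

Trapezoidal AUC_0→5.25:
  [0→3]: (599.5+217.3)/2 × 3 = 1225.2
  [3→3.25]: (217.3+199.7)/2 × 0.25 = 52.125
  [3.25→5.25]: (199.7+101.5)/2 × 2 = 301.2
  Sum = 1578.525 µg/L·h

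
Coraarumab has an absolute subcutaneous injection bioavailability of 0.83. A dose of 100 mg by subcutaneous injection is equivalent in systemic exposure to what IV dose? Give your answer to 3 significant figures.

D_iv = 83.0 mg

Systemic exposure from an extravascular dose = F × D_ev, so the equivalent IV dose is F × D_ev.
D_iv = F × D_ev = 0.83 × 100 = 83 mg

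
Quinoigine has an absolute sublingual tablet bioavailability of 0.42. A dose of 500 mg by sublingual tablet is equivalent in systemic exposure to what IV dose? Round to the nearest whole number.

D_iv = 210 mg

Systemic exposure from an extravascular dose = F × D_ev, so the equivalent IV dose is F × D_ev.
D_iv = F × D_ev = 0.42 × 500 = 210 mg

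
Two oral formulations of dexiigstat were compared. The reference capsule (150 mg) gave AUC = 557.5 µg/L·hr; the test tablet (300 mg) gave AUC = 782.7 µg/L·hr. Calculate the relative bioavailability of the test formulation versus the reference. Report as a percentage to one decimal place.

F_rel = 70.2%

F_rel = (AUC_test/D_test) / (AUC_ref/D_ref)
      = (782.7/300) / (557.5/150)
      = 2.609 / 3.71667 = 0.7020 = 70.20%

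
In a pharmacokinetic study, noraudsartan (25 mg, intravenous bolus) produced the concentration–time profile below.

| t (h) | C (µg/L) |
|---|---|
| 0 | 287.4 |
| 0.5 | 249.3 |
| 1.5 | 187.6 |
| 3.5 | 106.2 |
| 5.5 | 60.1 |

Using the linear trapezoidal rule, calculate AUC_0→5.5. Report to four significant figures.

Trapezoidal AUC_0→5.5:
  [0→0.5]: (287.4+249.3)/2 × 0.5 = 134.175
  [0.5→1.5]: (249.3+187.6)/2 × 1 = 218.45
  [1.5→3.5]: (187.6+106.2)/2 × 2 = 293.8
  [3.5→5.5]: (106.2+60.1)/2 × 2 = 166.3
  Sum = 812.725 µg/L·h

AUC = 812.7 µg/L·h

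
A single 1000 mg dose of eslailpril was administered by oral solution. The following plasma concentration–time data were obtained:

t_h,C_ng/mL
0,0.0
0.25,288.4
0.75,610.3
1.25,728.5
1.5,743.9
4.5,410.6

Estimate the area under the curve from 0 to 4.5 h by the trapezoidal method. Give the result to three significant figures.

AUC = 2510 ng/mL·h

Trapezoidal AUC_0→4.5:
  [0→0.25]: (0.0+288.4)/2 × 0.25 = 36.05
  [0.25→0.75]: (288.4+610.3)/2 × 0.5 = 224.675
  [0.75→1.25]: (610.3+728.5)/2 × 0.5 = 334.7
  [1.25→1.5]: (728.5+743.9)/2 × 0.25 = 184.05
  [1.5→4.5]: (743.9+410.6)/2 × 3 = 1731.75
  Sum = 2511.225 ng/mL·h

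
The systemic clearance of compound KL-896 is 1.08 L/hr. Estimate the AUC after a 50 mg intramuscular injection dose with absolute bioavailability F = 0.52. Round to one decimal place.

AUC_0→∞ = F × Dose / CL
        = 0.52 × 50 / 1.08 = 24.0741 mg/L·hr

AUC = 24.1 mg/L·hr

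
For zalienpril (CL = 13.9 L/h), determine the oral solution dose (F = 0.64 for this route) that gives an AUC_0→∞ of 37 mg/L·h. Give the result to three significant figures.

Dose = CL × AUC_0→∞ / F
     = 13.9 × 37 / 0.64 = 803.59375 mg

Dose = 804 mg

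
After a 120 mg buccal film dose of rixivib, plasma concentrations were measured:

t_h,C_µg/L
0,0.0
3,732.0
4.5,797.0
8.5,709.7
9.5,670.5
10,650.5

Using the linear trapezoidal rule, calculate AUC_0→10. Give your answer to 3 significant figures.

Trapezoidal AUC_0→10:
  [0→3]: (0.0+732.0)/2 × 3 = 1098.0
  [3→4.5]: (732.0+797.0)/2 × 1.5 = 1146.75
  [4.5→8.5]: (797.0+709.7)/2 × 4 = 3013.4
  [8.5→9.5]: (709.7+670.5)/2 × 1 = 690.1
  [9.5→10]: (670.5+650.5)/2 × 0.5 = 330.25
  Sum = 6278.5 µg/L·h

AUC = 6280 µg/L·h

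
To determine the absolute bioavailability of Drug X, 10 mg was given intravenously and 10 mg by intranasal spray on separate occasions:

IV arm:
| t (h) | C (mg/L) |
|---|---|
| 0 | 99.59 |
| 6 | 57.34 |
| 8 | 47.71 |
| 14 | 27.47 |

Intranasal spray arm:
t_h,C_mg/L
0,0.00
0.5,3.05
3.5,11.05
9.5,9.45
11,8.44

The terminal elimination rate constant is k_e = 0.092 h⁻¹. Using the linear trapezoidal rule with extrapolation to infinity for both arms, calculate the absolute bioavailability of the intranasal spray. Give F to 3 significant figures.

F = 0.171

Trapezoidal AUC_0→14 (IV):
  [0→6]: (99.59+57.34)/2 × 6 = 470.79
  [6→8]: (57.34+47.71)/2 × 2 = 105.05
  [8→14]: (47.71+27.47)/2 × 6 = 225.54
  Sum = 801.38 mg/L·h
IV tail: 27.47/0.092 = 298.587; AUC_iv,0→∞ = 801.38 + 298.587 = 1099.967 mg/L·h
Trapezoidal AUC_0→11 (intranasal spray):
  [0→0.5]: (0.00+3.05)/2 × 0.5 = 0.7625
  [0.5→3.5]: (3.05+11.05)/2 × 3 = 21.15
  [3.5→9.5]: (11.05+9.45)/2 × 6 = 61.5
  [9.5→11]: (9.45+8.44)/2 × 1.5 = 13.4175
  Sum = 96.83 mg/L·h
intranasal spray tail: 8.44/0.092 = 91.739; AUC_ev,0→∞ = 96.83 + 91.739 = 188.569 mg/L·h
F = (AUC_ev/D_ev)/(AUC_iv/D_iv) = (188.569/10)/(1099.967/10) = 18.8569/109.9967 = 0.1714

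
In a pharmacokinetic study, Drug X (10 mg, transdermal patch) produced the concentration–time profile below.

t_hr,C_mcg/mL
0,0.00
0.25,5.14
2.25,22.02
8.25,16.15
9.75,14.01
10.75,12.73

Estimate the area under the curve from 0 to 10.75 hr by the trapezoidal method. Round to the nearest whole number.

Trapezoidal AUC_0→10.75:
  [0→0.25]: (0.00+5.14)/2 × 0.25 = 0.6425
  [0.25→2.25]: (5.14+22.02)/2 × 2 = 27.16
  [2.25→8.25]: (22.02+16.15)/2 × 6 = 114.51
  [8.25→9.75]: (16.15+14.01)/2 × 1.5 = 22.62
  [9.75→10.75]: (14.01+12.73)/2 × 1 = 13.37
  Sum = 178.3025 mcg/mL·hr

AUC = 178 mcg/mL·hr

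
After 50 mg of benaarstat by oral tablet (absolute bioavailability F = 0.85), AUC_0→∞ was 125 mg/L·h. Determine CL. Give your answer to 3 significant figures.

CL = 0.340 L/h

CL = F × Dose / AUC_0→∞
   = 0.85 × 50 / 125 = 0.34 L/h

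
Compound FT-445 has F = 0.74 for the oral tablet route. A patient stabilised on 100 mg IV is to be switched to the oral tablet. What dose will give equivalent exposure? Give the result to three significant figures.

D_oral = 135 mg

For equal systemic exposure: F × D_ev = D_iv
D_ev = D_iv / F = 100 / 0.74 = 135.135 mg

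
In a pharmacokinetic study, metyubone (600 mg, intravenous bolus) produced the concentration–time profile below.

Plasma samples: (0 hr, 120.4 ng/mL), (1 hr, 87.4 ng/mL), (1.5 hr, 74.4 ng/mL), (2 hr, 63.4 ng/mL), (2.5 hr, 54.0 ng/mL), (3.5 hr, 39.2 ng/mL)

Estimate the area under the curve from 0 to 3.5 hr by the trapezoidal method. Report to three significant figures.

Trapezoidal AUC_0→3.5:
  [0→1]: (120.4+87.4)/2 × 1 = 103.9
  [1→1.5]: (87.4+74.4)/2 × 0.5 = 40.45
  [1.5→2]: (74.4+63.4)/2 × 0.5 = 34.45
  [2→2.5]: (63.4+54.0)/2 × 0.5 = 29.35
  [2.5→3.5]: (54.0+39.2)/2 × 1 = 46.6
  Sum = 254.75 ng/mL·hr

AUC = 255 ng/mL·hr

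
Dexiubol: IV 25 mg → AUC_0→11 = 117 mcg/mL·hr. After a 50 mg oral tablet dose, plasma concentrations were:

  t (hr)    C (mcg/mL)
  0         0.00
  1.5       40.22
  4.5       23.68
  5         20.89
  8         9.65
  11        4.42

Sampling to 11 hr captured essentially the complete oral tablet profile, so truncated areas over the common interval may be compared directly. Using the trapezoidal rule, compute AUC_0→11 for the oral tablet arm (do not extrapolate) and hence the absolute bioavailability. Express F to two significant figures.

F = 0.87

Trapezoidal AUC_0→11 (oral tablet):
  [0→1.5]: (0.00+40.22)/2 × 1.5 = 30.165
  [1.5→4.5]: (40.22+23.68)/2 × 3 = 95.85
  [4.5→5]: (23.68+20.89)/2 × 0.5 = 11.1425
  [5→8]: (20.89+9.65)/2 × 3 = 45.81
  [8→11]: (9.65+4.42)/2 × 3 = 21.105
  Sum = 204.0725 mcg/mL·hr
F = (AUC_ev/D_ev)/(AUC_iv/D_iv) = (204.0725/50)/(117/25) = 4.08145/4.68 = 0.8721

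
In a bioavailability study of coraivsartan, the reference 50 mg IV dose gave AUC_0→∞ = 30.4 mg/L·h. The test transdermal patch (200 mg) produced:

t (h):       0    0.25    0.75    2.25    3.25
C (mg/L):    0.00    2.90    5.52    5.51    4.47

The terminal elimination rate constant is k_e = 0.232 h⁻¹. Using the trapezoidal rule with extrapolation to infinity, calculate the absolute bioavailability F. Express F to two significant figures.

Trapezoidal AUC_0→3.25 (transdermal patch):
  [0→0.25]: (0.00+2.90)/2 × 0.25 = 0.3625
  [0.25→0.75]: (2.90+5.52)/2 × 0.5 = 2.105
  [0.75→2.25]: (5.52+5.51)/2 × 1.5 = 8.2725
  [2.25→3.25]: (5.51+4.47)/2 × 1 = 4.99
  Sum = 15.73 mg/L·h
Tail: C_last/k_e = 4.47/0.232 = 19.267
AUC_0→∞ (transdermal patch) = 15.73 + 19.267 = 34.997 mg/L·h
F = (AUC_ev/D_ev)/(AUC_iv/D_iv) = (34.997/200)/(30.4/50) = 0.174985/0.608 = 0.2878

F = 0.29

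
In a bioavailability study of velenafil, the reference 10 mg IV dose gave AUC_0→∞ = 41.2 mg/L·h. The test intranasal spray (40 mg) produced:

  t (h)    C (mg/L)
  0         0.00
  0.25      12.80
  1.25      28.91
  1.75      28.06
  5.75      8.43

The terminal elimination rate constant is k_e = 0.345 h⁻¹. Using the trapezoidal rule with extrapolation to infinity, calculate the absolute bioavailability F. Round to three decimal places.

F = 0.814

Trapezoidal AUC_0→5.75 (intranasal spray):
  [0→0.25]: (0.00+12.80)/2 × 0.25 = 1.6
  [0.25→1.25]: (12.80+28.91)/2 × 1 = 20.855
  [1.25→1.75]: (28.91+28.06)/2 × 0.5 = 14.2425
  [1.75→5.75]: (28.06+8.43)/2 × 4 = 72.98
  Sum = 109.6775 mg/L·h
Tail: C_last/k_e = 8.43/0.345 = 24.435
AUC_0→∞ (intranasal spray) = 109.6775 + 24.435 = 134.1125 mg/L·h
F = (AUC_ev/D_ev)/(AUC_iv/D_iv) = (134.1125/40)/(41.2/10) = 3.3528125/4.12 = 0.8138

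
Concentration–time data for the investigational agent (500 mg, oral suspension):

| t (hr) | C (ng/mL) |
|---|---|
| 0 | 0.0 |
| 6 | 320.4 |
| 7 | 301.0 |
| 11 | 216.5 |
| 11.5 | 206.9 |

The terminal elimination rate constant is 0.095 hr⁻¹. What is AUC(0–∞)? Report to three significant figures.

Trapezoidal AUC_0→11.5:
  [0→6]: (0.0+320.4)/2 × 6 = 961.2
  [6→7]: (320.4+301.0)/2 × 1 = 310.7
  [7→11]: (301.0+216.5)/2 × 4 = 1035.0
  [11→11.5]: (216.5+206.9)/2 × 0.5 = 105.85
  Sum = 2412.75 ng/mL·hr
Extrapolated tail: C_last / k_e = 206.9 / 0.095 = 2177.895
AUC_0→∞ = 2412.75 + 2177.895 = 4590.645 ng/mL·hr

AUC = 4590 ng/mL·hr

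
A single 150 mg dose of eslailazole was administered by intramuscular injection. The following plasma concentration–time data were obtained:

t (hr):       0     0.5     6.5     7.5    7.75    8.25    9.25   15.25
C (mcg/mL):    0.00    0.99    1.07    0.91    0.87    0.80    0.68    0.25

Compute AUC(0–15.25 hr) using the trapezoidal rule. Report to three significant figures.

Trapezoidal AUC_0→15.25:
  [0→0.5]: (0.00+0.99)/2 × 0.5 = 0.2475
  [0.5→6.5]: (0.99+1.07)/2 × 6 = 6.18
  [6.5→7.5]: (1.07+0.91)/2 × 1 = 0.99
  [7.5→7.75]: (0.91+0.87)/2 × 0.25 = 0.2225
  [7.75→8.25]: (0.87+0.80)/2 × 0.5 = 0.4175
  [8.25→9.25]: (0.80+0.68)/2 × 1 = 0.74
  [9.25→15.25]: (0.68+0.25)/2 × 6 = 2.79
  Sum = 11.5875 mcg/mL·hr

AUC = 11.6 mcg/mL·hr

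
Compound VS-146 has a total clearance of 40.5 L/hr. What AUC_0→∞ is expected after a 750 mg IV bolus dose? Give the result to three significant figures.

AUC_0→∞ = Dose_iv / CL
        = 750 / 40.5 = 18.5185 mg/L·hr

AUC = 18.5 mg/L·hr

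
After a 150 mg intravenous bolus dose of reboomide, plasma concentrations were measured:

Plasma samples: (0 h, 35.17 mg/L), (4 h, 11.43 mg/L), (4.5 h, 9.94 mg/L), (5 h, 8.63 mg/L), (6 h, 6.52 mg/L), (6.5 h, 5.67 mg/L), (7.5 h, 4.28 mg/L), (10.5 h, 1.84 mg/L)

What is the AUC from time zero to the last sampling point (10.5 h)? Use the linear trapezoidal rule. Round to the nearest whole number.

Trapezoidal AUC_0→10.5:
  [0→4]: (35.17+11.43)/2 × 4 = 93.2
  [4→4.5]: (11.43+9.94)/2 × 0.5 = 5.3425
  [4.5→5]: (9.94+8.63)/2 × 0.5 = 4.6425
  [5→6]: (8.63+6.52)/2 × 1 = 7.575
  [6→6.5]: (6.52+5.67)/2 × 0.5 = 3.0475
  [6.5→7.5]: (5.67+4.28)/2 × 1 = 4.975
  [7.5→10.5]: (4.28+1.84)/2 × 3 = 9.18
  Sum = 127.9625 mg/L·h

AUC = 128 mg/L·h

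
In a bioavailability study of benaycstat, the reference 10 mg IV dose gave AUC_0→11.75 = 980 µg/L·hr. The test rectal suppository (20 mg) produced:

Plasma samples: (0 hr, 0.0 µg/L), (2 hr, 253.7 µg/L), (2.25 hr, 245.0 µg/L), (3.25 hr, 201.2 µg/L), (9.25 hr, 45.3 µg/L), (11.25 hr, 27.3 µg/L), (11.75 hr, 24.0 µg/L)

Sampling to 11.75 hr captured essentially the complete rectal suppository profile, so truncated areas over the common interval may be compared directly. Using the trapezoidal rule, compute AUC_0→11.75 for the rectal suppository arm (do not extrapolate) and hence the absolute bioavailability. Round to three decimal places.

F = 0.696

Trapezoidal AUC_0→11.75 (rectal suppository):
  [0→2]: (0.0+253.7)/2 × 2 = 253.7
  [2→2.25]: (253.7+245.0)/2 × 0.25 = 62.3375
  [2.25→3.25]: (245.0+201.2)/2 × 1 = 223.1
  [3.25→9.25]: (201.2+45.3)/2 × 6 = 739.5
  [9.25→11.25]: (45.3+27.3)/2 × 2 = 72.6
  [11.25→11.75]: (27.3+24.0)/2 × 0.5 = 12.825
  Sum = 1364.0625 µg/L·hr
F = (AUC_ev/D_ev)/(AUC_iv/D_iv) = (1364.0625/20)/(980/10) = 68.203125/98 = 0.6960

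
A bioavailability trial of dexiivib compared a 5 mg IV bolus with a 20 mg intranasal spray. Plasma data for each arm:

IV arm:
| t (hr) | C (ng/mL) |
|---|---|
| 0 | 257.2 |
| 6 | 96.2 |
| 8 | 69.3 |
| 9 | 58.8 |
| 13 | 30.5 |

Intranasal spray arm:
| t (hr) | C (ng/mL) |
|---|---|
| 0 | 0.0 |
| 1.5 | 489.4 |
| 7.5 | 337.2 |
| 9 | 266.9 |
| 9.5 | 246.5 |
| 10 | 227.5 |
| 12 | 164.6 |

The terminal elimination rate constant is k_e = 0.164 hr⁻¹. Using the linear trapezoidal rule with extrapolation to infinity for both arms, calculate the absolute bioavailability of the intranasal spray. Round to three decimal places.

F = 0.747

Trapezoidal AUC_0→13 (IV):
  [0→6]: (257.2+96.2)/2 × 6 = 1060.2
  [6→8]: (96.2+69.3)/2 × 2 = 165.5
  [8→9]: (69.3+58.8)/2 × 1 = 64.05
  [9→13]: (58.8+30.5)/2 × 4 = 178.6
  Sum = 1468.35 ng/mL·hr
IV tail: 30.5/0.164 = 185.976; AUC_iv,0→∞ = 1468.35 + 185.976 = 1654.326 ng/mL·hr
Trapezoidal AUC_0→12 (intranasal spray):
  [0→1.5]: (0.0+489.4)/2 × 1.5 = 367.05
  [1.5→7.5]: (489.4+337.2)/2 × 6 = 2479.8
  [7.5→9]: (337.2+266.9)/2 × 1.5 = 453.075
  [9→9.5]: (266.9+246.5)/2 × 0.5 = 128.35
  [9.5→10]: (246.5+227.5)/2 × 0.5 = 118.5
  [10→12]: (227.5+164.6)/2 × 2 = 392.1
  Sum = 3938.875 ng/mL·hr
intranasal spray tail: 164.6/0.164 = 1003.659; AUC_ev,0→∞ = 3938.875 + 1003.659 = 4942.534 ng/mL·hr
F = (AUC_ev/D_ev)/(AUC_iv/D_iv) = (4942.534/20)/(1654.326/5) = 247.1267/330.8652 = 0.7469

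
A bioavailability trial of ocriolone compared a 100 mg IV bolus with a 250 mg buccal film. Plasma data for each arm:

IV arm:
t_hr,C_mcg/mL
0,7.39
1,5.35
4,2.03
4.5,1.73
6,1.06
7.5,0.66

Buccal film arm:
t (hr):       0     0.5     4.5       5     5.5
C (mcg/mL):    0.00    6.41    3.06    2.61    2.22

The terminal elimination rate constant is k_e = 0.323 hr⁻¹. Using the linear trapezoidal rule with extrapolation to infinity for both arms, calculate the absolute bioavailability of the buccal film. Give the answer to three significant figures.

Trapezoidal AUC_0→7.5 (IV):
  [0→1]: (7.39+5.35)/2 × 1 = 6.37
  [1→4]: (5.35+2.03)/2 × 3 = 11.07
  [4→4.5]: (2.03+1.73)/2 × 0.5 = 0.94
  [4.5→6]: (1.73+1.06)/2 × 1.5 = 2.0925
  [6→7.5]: (1.06+0.66)/2 × 1.5 = 1.29
  Sum = 21.7625 mcg/mL·hr
IV tail: 0.66/0.323 = 2.043; AUC_iv,0→∞ = 21.7625 + 2.043 = 23.8055 mcg/mL·hr
Trapezoidal AUC_0→5.5 (buccal film):
  [0→0.5]: (0.00+6.41)/2 × 0.5 = 1.6025
  [0.5→4.5]: (6.41+3.06)/2 × 4 = 18.94
  [4.5→5]: (3.06+2.61)/2 × 0.5 = 1.4175
  [5→5.5]: (2.61+2.22)/2 × 0.5 = 1.2075
  Sum = 23.1675 mcg/mL·hr
buccal film tail: 2.22/0.323 = 6.873; AUC_ev,0→∞ = 23.1675 + 6.873 = 30.0405 mcg/mL·hr
F = (AUC_ev/D_ev)/(AUC_iv/D_iv) = (30.0405/250)/(23.8055/100) = 0.120162/0.238055 = 0.5048

F = 0.505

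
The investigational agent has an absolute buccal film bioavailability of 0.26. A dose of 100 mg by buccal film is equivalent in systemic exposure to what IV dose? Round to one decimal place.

Systemic exposure from an extravascular dose = F × D_ev, so the equivalent IV dose is F × D_ev.
D_iv = F × D_ev = 0.26 × 100 = 26 mg

D_iv = 26.0 mg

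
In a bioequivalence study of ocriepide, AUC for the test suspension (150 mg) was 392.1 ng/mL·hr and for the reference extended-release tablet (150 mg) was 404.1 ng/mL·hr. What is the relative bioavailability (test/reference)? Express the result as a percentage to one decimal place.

F_rel = 97.0%

F_rel = (AUC_test/D_test) / (AUC_ref/D_ref)
      = (392.1/150) / (404.1/150)
      = 2.614 / 2.694 = 0.9703 = 97.03%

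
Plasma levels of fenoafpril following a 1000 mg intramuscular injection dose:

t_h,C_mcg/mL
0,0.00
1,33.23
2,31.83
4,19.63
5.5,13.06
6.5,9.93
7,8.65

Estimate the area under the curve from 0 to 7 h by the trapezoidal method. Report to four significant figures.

Trapezoidal AUC_0→7:
  [0→1]: (0.00+33.23)/2 × 1 = 16.615
  [1→2]: (33.23+31.83)/2 × 1 = 32.53
  [2→4]: (31.83+19.63)/2 × 2 = 51.46
  [4→5.5]: (19.63+13.06)/2 × 1.5 = 24.5175
  [5.5→6.5]: (13.06+9.93)/2 × 1 = 11.495
  [6.5→7]: (9.93+8.65)/2 × 0.5 = 4.645
  Sum = 141.2625 mcg/mL·h

AUC = 141.3 mcg/mL·h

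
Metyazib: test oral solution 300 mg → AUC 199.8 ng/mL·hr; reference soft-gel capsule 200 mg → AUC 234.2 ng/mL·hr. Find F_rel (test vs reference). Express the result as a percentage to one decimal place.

F_rel = 56.9%

F_rel = (AUC_test/D_test) / (AUC_ref/D_ref)
      = (199.8/300) / (234.2/200)
      = 0.666 / 1.171 = 0.5687 = 56.87%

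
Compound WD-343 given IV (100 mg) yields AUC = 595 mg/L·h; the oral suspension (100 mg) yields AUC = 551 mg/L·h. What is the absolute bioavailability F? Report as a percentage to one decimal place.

F = (AUC_ev / D_ev) / (AUC_iv / D_iv)
  = (551/100) / (595/100)
  = 5.51 / 5.95 = 0.9261
  = 92.61%

F = 92.6%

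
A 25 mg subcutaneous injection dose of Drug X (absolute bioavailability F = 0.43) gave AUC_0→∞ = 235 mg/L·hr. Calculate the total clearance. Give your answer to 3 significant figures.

CL = F × Dose / AUC_0→∞
   = 0.43 × 25 / 235 = 0.0457447 L/hr

CL = 0.0457 L/hr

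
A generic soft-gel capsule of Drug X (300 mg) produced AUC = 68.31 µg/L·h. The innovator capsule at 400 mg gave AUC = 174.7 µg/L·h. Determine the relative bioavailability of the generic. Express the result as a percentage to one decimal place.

F_rel = 52.1%

F_rel = (AUC_test/D_test) / (AUC_ref/D_ref)
      = (68.31/300) / (174.7/400)
      = 0.2277 / 0.43675 = 0.5214 = 52.14%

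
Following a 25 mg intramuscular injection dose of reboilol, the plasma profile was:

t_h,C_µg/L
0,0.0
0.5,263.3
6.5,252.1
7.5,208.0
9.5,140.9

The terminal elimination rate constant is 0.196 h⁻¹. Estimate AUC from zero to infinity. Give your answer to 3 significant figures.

Trapezoidal AUC_0→9.5:
  [0→0.5]: (0.0+263.3)/2 × 0.5 = 65.825
  [0.5→6.5]: (263.3+252.1)/2 × 6 = 1546.2
  [6.5→7.5]: (252.1+208.0)/2 × 1 = 230.05
  [7.5→9.5]: (208.0+140.9)/2 × 2 = 348.9
  Sum = 2190.975 µg/L·h
Extrapolated tail: C_last / k_e = 140.9 / 0.196 = 718.878
AUC_0→∞ = 2190.975 + 718.878 = 2909.853 µg/L·h

AUC = 2910 µg/L·h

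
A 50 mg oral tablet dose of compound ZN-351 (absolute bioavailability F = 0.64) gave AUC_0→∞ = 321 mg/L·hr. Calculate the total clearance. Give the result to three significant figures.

CL = 0.0997 L/hr

CL = F × Dose / AUC_0→∞
   = 0.64 × 50 / 321 = 0.0996885 L/hr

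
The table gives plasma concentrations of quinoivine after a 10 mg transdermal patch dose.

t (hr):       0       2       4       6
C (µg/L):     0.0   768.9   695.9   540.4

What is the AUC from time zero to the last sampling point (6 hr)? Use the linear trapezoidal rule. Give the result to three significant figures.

AUC = 3470 µg/L·hr

Trapezoidal AUC_0→6:
  [0→2]: (0.0+768.9)/2 × 2 = 768.9
  [2→4]: (768.9+695.9)/2 × 2 = 1464.8
  [4→6]: (695.9+540.4)/2 × 2 = 1236.3
  Sum = 3470.0 µg/L·hr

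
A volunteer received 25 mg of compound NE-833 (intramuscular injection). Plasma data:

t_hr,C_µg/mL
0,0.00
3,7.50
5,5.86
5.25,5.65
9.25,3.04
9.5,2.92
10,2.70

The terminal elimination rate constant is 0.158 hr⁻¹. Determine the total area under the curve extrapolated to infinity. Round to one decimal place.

Trapezoidal AUC_0→10:
  [0→3]: (0.00+7.50)/2 × 3 = 11.25
  [3→5]: (7.50+5.86)/2 × 2 = 13.36
  [5→5.25]: (5.86+5.65)/2 × 0.25 = 1.43875
  [5.25→9.25]: (5.65+3.04)/2 × 4 = 17.38
  [9.25→9.5]: (3.04+2.92)/2 × 0.25 = 0.745
  [9.5→10]: (2.92+2.70)/2 × 0.5 = 1.405
  Sum = 45.57875 µg/mL·hr
Extrapolated tail: C_last / k_e = 2.70 / 0.158 = 17.089
AUC_0→∞ = 45.57875 + 17.089 = 62.66775 µg/mL·hr

AUC = 62.7 µg/mL·hr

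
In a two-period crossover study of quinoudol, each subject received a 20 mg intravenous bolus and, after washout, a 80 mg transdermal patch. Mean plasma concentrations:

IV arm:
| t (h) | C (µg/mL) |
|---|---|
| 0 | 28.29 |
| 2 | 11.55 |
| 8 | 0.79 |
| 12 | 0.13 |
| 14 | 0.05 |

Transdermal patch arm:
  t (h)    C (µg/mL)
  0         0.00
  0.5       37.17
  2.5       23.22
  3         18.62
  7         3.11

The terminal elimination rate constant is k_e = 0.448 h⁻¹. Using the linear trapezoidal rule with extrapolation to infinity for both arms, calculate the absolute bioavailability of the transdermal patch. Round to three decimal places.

F = 0.413

Trapezoidal AUC_0→14 (IV):
  [0→2]: (28.29+11.55)/2 × 2 = 39.84
  [2→8]: (11.55+0.79)/2 × 6 = 37.02
  [8→12]: (0.79+0.13)/2 × 4 = 1.84
  [12→14]: (0.13+0.05)/2 × 2 = 0.18
  Sum = 78.88 µg/mL·h
IV tail: 0.05/0.448 = 0.112; AUC_iv,0→∞ = 78.88 + 0.112 = 78.992 µg/mL·h
Trapezoidal AUC_0→7 (transdermal patch):
  [0→0.5]: (0.00+37.17)/2 × 0.5 = 9.2925
  [0.5→2.5]: (37.17+23.22)/2 × 2 = 60.39
  [2.5→3]: (23.22+18.62)/2 × 0.5 = 10.46
  [3→7]: (18.62+3.11)/2 × 4 = 43.46
  Sum = 123.6025 µg/mL·h
transdermal patch tail: 3.11/0.448 = 6.942; AUC_ev,0→∞ = 123.6025 + 6.942 = 130.5445 µg/mL·h
F = (AUC_ev/D_ev)/(AUC_iv/D_iv) = (130.5445/80)/(78.992/20) = 1.63181/3.9496 = 0.4132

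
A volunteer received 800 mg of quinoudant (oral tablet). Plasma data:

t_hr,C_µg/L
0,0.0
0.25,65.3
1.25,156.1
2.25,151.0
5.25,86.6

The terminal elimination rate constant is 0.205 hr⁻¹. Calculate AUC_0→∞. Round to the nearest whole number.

Trapezoidal AUC_0→5.25:
  [0→0.25]: (0.0+65.3)/2 × 0.25 = 8.1625
  [0.25→1.25]: (65.3+156.1)/2 × 1 = 110.7
  [1.25→2.25]: (156.1+151.0)/2 × 1 = 153.55
  [2.25→5.25]: (151.0+86.6)/2 × 3 = 356.4
  Sum = 628.8125 µg/L·hr
Extrapolated tail: C_last / k_e = 86.6 / 0.205 = 422.439
AUC_0→∞ = 628.8125 + 422.439 = 1051.2515 µg/L·hr

AUC = 1051 µg/L·hr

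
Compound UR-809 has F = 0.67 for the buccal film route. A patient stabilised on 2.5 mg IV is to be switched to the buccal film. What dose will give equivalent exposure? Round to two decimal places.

For equal systemic exposure: F × D_ev = D_iv
D_ev = D_iv / F = 2.5 / 0.67 = 3.73134 mg

D_buccal = 3.73 mg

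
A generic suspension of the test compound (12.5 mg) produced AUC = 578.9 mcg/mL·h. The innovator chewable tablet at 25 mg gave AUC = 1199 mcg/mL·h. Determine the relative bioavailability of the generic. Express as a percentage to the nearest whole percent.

F_rel = (AUC_test/D_test) / (AUC_ref/D_ref)
      = (578.9/12.5) / (1199/25)
      = 46.312 / 47.96 = 0.9656 = 96.56%

F_rel = 97%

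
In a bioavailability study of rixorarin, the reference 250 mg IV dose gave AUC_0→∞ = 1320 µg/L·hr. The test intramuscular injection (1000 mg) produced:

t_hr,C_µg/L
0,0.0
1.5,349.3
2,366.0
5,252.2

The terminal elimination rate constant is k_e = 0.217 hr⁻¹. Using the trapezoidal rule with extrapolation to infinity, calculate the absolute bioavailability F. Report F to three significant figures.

F = 0.479

Trapezoidal AUC_0→5 (intramuscular injection):
  [0→1.5]: (0.0+349.3)/2 × 1.5 = 261.975
  [1.5→2]: (349.3+366.0)/2 × 0.5 = 178.825
  [2→5]: (366.0+252.2)/2 × 3 = 927.3
  Sum = 1368.1 µg/L·hr
Tail: C_last/k_e = 252.2/0.217 = 1162.212
AUC_0→∞ (intramuscular injection) = 1368.1 + 1162.212 = 2530.312 µg/L·hr
F = (AUC_ev/D_ev)/(AUC_iv/D_iv) = (2530.312/1000)/(1320/250) = 2.530312/5.28 = 0.4792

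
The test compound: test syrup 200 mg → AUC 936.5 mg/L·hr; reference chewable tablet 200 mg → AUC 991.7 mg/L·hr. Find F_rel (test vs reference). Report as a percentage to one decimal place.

F_rel = (AUC_test/D_test) / (AUC_ref/D_ref)
      = (936.5/200) / (991.7/200)
      = 4.6825 / 4.9585 = 0.9443 = 94.43%

F_rel = 94.4%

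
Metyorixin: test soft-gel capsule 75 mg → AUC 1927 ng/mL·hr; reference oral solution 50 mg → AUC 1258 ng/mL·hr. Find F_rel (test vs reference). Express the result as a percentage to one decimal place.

F_rel = 102.1%

F_rel = (AUC_test/D_test) / (AUC_ref/D_ref)
      = (1927/75) / (1258/50)
      = 25.6933 / 25.16 = 1.0212 = 102.12%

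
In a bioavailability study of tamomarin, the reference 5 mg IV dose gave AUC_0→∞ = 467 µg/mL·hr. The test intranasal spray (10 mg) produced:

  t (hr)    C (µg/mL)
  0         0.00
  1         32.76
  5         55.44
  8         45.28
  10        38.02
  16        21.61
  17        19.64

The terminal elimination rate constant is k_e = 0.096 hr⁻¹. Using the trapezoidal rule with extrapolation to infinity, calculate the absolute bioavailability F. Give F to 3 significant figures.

F = 0.890

Trapezoidal AUC_0→17 (intranasal spray):
  [0→1]: (0.00+32.76)/2 × 1 = 16.38
  [1→5]: (32.76+55.44)/2 × 4 = 176.4
  [5→8]: (55.44+45.28)/2 × 3 = 151.08
  [8→10]: (45.28+38.02)/2 × 2 = 83.3
  [10→16]: (38.02+21.61)/2 × 6 = 178.89
  [16→17]: (21.61+19.64)/2 × 1 = 20.625
  Sum = 626.675 µg/mL·hr
Tail: C_last/k_e = 19.64/0.096 = 204.583
AUC_0→∞ (intranasal spray) = 626.675 + 204.583 = 831.258 µg/mL·hr
F = (AUC_ev/D_ev)/(AUC_iv/D_iv) = (831.258/10)/(467/5) = 83.1258/93.4 = 0.8900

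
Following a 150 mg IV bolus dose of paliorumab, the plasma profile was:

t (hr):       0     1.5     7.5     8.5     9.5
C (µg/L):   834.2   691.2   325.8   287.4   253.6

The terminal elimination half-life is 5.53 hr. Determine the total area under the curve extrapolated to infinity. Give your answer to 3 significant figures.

Trapezoidal AUC_0→9.5:
  [0→1.5]: (834.2+691.2)/2 × 1.5 = 1144.05
  [1.5→7.5]: (691.2+325.8)/2 × 6 = 3051.0
  [7.5→8.5]: (325.8+287.4)/2 × 1 = 306.6
  [8.5→9.5]: (287.4+253.6)/2 × 1 = 270.5
  Sum = 4772.15 µg/L·hr
k_e = ln2 / t½ = 0.693147 / 5.53 = 0.1253 hr^-1
Extrapolated tail: C_last / k_e = 253.6 / 0.1253 = 2023.943
AUC_0→∞ = 4772.15 + 2023.943 = 6796.093 µg/L·hr

AUC = 6800 µg/L·hr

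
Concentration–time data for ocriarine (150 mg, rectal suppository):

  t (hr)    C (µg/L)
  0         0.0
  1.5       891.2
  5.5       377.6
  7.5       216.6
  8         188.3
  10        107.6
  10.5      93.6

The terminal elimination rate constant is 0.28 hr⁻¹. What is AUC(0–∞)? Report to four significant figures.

AUC = 4582 µg/L·hr

Trapezoidal AUC_0→10.5:
  [0→1.5]: (0.0+891.2)/2 × 1.5 = 668.4
  [1.5→5.5]: (891.2+377.6)/2 × 4 = 2537.6
  [5.5→7.5]: (377.6+216.6)/2 × 2 = 594.2
  [7.5→8]: (216.6+188.3)/2 × 0.5 = 101.225
  [8→10]: (188.3+107.6)/2 × 2 = 295.9
  [10→10.5]: (107.6+93.6)/2 × 0.5 = 50.3
  Sum = 4247.625 µg/L·hr
Extrapolated tail: C_last / k_e = 93.6 / 0.28 = 334.286
AUC_0→∞ = 4247.625 + 334.286 = 4581.911 µg/L·hr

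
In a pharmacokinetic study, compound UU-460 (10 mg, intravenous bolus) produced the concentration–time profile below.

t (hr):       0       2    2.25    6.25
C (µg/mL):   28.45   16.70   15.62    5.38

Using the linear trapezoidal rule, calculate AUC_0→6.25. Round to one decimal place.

Trapezoidal AUC_0→6.25:
  [0→2]: (28.45+16.70)/2 × 2 = 45.15
  [2→2.25]: (16.70+15.62)/2 × 0.25 = 4.04
  [2.25→6.25]: (15.62+5.38)/2 × 4 = 42.0
  Sum = 91.19 µg/mL·hr

AUC = 91.2 µg/mL·hr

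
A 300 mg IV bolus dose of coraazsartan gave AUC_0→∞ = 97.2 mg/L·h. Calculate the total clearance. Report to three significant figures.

CL = 3.09 L/h

CL = Dose_iv / AUC_0→∞
   = 300 / 97.2 = 3.08642 L/h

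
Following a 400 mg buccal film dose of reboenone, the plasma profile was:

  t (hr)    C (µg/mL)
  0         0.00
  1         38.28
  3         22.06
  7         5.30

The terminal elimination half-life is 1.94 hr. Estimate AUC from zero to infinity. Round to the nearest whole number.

Trapezoidal AUC_0→7:
  [0→1]: (0.00+38.28)/2 × 1 = 19.14
  [1→3]: (38.28+22.06)/2 × 2 = 60.34
  [3→7]: (22.06+5.30)/2 × 4 = 54.72
  Sum = 134.2 µg/mL·hr
k_e = ln2 / t½ = 0.693147 / 1.94 = 0.3573 hr^-1
Extrapolated tail: C_last / k_e = 5.30 / 0.3573 = 14.833
AUC_0→∞ = 134.2 + 14.833 = 149.033 µg/mL·hr

AUC = 149 µg/mL·hr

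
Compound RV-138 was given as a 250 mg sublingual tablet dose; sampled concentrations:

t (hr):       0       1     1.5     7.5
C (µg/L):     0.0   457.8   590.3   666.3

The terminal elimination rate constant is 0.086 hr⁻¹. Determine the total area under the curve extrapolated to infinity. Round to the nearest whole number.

AUC = 12008 µg/L·hr

Trapezoidal AUC_0→7.5:
  [0→1]: (0.0+457.8)/2 × 1 = 228.9
  [1→1.5]: (457.8+590.3)/2 × 0.5 = 262.025
  [1.5→7.5]: (590.3+666.3)/2 × 6 = 3769.8
  Sum = 4260.725 µg/L·hr
Extrapolated tail: C_last / k_e = 666.3 / 0.086 = 7747.674
AUC_0→∞ = 4260.725 + 7747.674 = 12008.399 µg/L·hr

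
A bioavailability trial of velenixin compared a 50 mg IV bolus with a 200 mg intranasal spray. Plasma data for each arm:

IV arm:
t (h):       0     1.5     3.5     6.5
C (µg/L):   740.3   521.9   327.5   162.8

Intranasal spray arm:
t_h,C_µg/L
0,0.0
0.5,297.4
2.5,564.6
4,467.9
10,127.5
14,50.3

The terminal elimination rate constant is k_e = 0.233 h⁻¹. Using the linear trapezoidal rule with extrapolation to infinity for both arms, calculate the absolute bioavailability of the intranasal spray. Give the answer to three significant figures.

Trapezoidal AUC_0→6.5 (IV):
  [0→1.5]: (740.3+521.9)/2 × 1.5 = 946.65
  [1.5→3.5]: (521.9+327.5)/2 × 2 = 849.4
  [3.5→6.5]: (327.5+162.8)/2 × 3 = 735.45
  Sum = 2531.5 µg/L·h
IV tail: 162.8/0.233 = 698.712; AUC_iv,0→∞ = 2531.5 + 698.712 = 3230.212 µg/L·h
Trapezoidal AUC_0→14 (intranasal spray):
  [0→0.5]: (0.0+297.4)/2 × 0.5 = 74.35
  [0.5→2.5]: (297.4+564.6)/2 × 2 = 862.0
  [2.5→4]: (564.6+467.9)/2 × 1.5 = 774.375
  [4→10]: (467.9+127.5)/2 × 6 = 1786.2
  [10→14]: (127.5+50.3)/2 × 4 = 355.6
  Sum = 3852.525 µg/L·h
intranasal spray tail: 50.3/0.233 = 215.880; AUC_ev,0→∞ = 3852.525 + 215.880 = 4068.405 µg/L·h
F = (AUC_ev/D_ev)/(AUC_iv/D_iv) = (4068.405/200)/(3230.212/50) = 20.342025/64.60424 = 0.3149

F = 0.315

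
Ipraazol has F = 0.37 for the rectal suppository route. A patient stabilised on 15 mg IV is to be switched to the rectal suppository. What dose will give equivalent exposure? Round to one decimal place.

D_rectal = 40.5 mg

For equal systemic exposure: F × D_ev = D_iv
D_ev = D_iv / F = 15 / 0.37 = 40.5405 mg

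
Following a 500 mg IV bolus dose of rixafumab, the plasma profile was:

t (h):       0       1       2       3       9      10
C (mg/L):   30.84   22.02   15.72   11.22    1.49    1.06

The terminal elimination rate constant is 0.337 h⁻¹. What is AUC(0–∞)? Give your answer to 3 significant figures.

Trapezoidal AUC_0→10:
  [0→1]: (30.84+22.02)/2 × 1 = 26.43
  [1→2]: (22.02+15.72)/2 × 1 = 18.87
  [2→3]: (15.72+11.22)/2 × 1 = 13.47
  [3→9]: (11.22+1.49)/2 × 6 = 38.13
  [9→10]: (1.49+1.06)/2 × 1 = 1.275
  Sum = 98.175 mg/L·h
Extrapolated tail: C_last / k_e = 1.06 / 0.337 = 3.145
AUC_0→∞ = 98.175 + 3.145 = 101.32 mg/L·h

AUC = 101 mg/L·h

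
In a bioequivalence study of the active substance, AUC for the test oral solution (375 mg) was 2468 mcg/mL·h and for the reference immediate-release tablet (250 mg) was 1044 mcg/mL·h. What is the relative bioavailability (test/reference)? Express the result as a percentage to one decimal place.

F_rel = 157.6%

F_rel = (AUC_test/D_test) / (AUC_ref/D_ref)
      = (2468/375) / (1044/250)
      = 6.58133 / 4.176 = 1.5760 = 157.60%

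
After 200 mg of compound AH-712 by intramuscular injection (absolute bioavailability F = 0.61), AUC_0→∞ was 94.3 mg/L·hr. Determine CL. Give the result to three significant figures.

CL = 1.29 L/hr

CL = F × Dose / AUC_0→∞
   = 0.61 × 200 / 94.3 = 1.29374 L/hr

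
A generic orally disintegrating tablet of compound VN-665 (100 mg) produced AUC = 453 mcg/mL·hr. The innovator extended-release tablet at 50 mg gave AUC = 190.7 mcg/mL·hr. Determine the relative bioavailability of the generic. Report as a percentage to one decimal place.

F_rel = (AUC_test/D_test) / (AUC_ref/D_ref)
      = (453/100) / (190.7/50)
      = 4.53 / 3.814 = 1.1877 = 118.77%

F_rel = 118.8%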